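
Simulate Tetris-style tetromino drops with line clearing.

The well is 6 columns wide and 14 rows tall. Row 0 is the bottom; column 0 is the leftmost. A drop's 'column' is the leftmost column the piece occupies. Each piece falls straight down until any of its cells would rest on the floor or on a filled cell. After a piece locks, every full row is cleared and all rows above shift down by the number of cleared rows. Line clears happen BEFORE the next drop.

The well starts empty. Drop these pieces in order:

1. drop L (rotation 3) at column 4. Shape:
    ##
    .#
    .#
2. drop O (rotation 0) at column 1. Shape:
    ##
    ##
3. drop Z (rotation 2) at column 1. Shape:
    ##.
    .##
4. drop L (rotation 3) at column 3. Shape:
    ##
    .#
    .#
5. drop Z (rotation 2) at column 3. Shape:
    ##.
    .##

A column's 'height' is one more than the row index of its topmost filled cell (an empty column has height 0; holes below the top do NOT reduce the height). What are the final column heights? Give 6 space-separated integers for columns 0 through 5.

Answer: 0 4 4 8 8 7

Derivation:
Drop 1: L rot3 at col 4 lands with bottom-row=0; cleared 0 line(s) (total 0); column heights now [0 0 0 0 3 3], max=3
Drop 2: O rot0 at col 1 lands with bottom-row=0; cleared 0 line(s) (total 0); column heights now [0 2 2 0 3 3], max=3
Drop 3: Z rot2 at col 1 lands with bottom-row=2; cleared 0 line(s) (total 0); column heights now [0 4 4 3 3 3], max=4
Drop 4: L rot3 at col 3 lands with bottom-row=3; cleared 0 line(s) (total 0); column heights now [0 4 4 6 6 3], max=6
Drop 5: Z rot2 at col 3 lands with bottom-row=6; cleared 0 line(s) (total 0); column heights now [0 4 4 8 8 7], max=8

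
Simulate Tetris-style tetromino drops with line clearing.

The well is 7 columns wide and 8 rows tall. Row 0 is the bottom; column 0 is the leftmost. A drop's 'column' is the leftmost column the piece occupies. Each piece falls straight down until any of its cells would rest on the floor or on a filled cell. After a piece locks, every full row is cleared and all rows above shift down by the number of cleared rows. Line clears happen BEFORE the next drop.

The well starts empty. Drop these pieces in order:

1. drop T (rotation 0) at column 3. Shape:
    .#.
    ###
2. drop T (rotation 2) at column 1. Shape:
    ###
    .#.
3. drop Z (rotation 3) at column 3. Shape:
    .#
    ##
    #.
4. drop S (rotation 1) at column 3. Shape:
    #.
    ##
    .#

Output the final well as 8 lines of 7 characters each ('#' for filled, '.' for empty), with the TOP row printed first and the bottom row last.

Drop 1: T rot0 at col 3 lands with bottom-row=0; cleared 0 line(s) (total 0); column heights now [0 0 0 1 2 1 0], max=2
Drop 2: T rot2 at col 1 lands with bottom-row=0; cleared 0 line(s) (total 0); column heights now [0 2 2 2 2 1 0], max=2
Drop 3: Z rot3 at col 3 lands with bottom-row=2; cleared 0 line(s) (total 0); column heights now [0 2 2 4 5 1 0], max=5
Drop 4: S rot1 at col 3 lands with bottom-row=5; cleared 0 line(s) (total 0); column heights now [0 2 2 8 7 1 0], max=8

Answer: ...#...
...##..
....#..
....#..
...##..
...#...
.####..
..####.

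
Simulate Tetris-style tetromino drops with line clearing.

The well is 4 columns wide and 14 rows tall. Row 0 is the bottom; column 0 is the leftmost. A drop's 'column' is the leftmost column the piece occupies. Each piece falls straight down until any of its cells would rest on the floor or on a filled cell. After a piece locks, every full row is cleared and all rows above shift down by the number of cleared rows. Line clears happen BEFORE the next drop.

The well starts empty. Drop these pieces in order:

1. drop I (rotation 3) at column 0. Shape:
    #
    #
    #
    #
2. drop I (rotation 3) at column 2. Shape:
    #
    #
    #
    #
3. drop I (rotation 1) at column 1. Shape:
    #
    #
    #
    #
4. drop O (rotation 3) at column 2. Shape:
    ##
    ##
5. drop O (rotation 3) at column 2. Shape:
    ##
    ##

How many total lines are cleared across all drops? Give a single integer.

Answer: 0

Derivation:
Drop 1: I rot3 at col 0 lands with bottom-row=0; cleared 0 line(s) (total 0); column heights now [4 0 0 0], max=4
Drop 2: I rot3 at col 2 lands with bottom-row=0; cleared 0 line(s) (total 0); column heights now [4 0 4 0], max=4
Drop 3: I rot1 at col 1 lands with bottom-row=0; cleared 0 line(s) (total 0); column heights now [4 4 4 0], max=4
Drop 4: O rot3 at col 2 lands with bottom-row=4; cleared 0 line(s) (total 0); column heights now [4 4 6 6], max=6
Drop 5: O rot3 at col 2 lands with bottom-row=6; cleared 0 line(s) (total 0); column heights now [4 4 8 8], max=8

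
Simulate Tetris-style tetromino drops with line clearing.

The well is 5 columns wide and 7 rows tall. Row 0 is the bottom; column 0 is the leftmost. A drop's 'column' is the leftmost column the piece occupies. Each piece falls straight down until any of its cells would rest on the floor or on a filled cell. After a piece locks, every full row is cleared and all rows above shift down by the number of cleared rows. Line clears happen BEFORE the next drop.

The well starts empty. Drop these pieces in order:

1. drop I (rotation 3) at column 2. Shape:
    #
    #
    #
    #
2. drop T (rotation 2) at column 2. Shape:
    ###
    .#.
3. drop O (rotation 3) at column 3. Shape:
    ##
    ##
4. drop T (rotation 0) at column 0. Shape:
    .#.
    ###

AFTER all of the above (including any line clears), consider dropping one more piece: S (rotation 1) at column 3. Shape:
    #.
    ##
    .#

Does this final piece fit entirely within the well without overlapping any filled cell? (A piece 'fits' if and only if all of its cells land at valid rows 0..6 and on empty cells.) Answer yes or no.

Drop 1: I rot3 at col 2 lands with bottom-row=0; cleared 0 line(s) (total 0); column heights now [0 0 4 0 0], max=4
Drop 2: T rot2 at col 2 lands with bottom-row=3; cleared 0 line(s) (total 0); column heights now [0 0 5 5 5], max=5
Drop 3: O rot3 at col 3 lands with bottom-row=5; cleared 0 line(s) (total 0); column heights now [0 0 5 7 7], max=7
Drop 4: T rot0 at col 0 lands with bottom-row=5; cleared 1 line(s) (total 1); column heights now [0 6 5 6 6], max=6
Test piece S rot1 at col 3 (width 2): heights before test = [0 6 5 6 6]; fits = False

Answer: no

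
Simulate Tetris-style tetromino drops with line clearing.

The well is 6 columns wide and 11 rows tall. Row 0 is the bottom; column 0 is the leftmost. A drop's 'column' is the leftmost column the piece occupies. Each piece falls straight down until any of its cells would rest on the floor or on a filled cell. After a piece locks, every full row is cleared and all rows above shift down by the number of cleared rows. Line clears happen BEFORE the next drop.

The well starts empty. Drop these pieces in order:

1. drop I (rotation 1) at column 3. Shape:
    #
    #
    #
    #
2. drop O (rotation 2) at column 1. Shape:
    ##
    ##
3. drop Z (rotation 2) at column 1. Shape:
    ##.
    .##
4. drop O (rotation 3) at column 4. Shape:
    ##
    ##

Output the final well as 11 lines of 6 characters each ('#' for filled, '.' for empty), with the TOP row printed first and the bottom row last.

Answer: ......
......
......
......
......
.##...
..##..
...#..
...#..
.#####
.#####

Derivation:
Drop 1: I rot1 at col 3 lands with bottom-row=0; cleared 0 line(s) (total 0); column heights now [0 0 0 4 0 0], max=4
Drop 2: O rot2 at col 1 lands with bottom-row=0; cleared 0 line(s) (total 0); column heights now [0 2 2 4 0 0], max=4
Drop 3: Z rot2 at col 1 lands with bottom-row=4; cleared 0 line(s) (total 0); column heights now [0 6 6 5 0 0], max=6
Drop 4: O rot3 at col 4 lands with bottom-row=0; cleared 0 line(s) (total 0); column heights now [0 6 6 5 2 2], max=6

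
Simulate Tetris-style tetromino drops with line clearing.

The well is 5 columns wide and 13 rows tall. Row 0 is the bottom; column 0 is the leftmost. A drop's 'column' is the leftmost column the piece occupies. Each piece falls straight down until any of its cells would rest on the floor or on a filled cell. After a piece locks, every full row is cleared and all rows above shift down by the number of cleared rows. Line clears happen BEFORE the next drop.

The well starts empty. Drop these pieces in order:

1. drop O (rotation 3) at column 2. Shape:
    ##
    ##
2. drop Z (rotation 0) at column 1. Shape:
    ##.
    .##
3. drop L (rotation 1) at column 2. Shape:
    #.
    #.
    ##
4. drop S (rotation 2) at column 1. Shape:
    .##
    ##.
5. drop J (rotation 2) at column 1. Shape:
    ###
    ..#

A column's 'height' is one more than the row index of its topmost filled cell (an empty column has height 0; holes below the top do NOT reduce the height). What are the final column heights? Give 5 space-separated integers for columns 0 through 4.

Answer: 0 11 11 11 0

Derivation:
Drop 1: O rot3 at col 2 lands with bottom-row=0; cleared 0 line(s) (total 0); column heights now [0 0 2 2 0], max=2
Drop 2: Z rot0 at col 1 lands with bottom-row=2; cleared 0 line(s) (total 0); column heights now [0 4 4 3 0], max=4
Drop 3: L rot1 at col 2 lands with bottom-row=4; cleared 0 line(s) (total 0); column heights now [0 4 7 5 0], max=7
Drop 4: S rot2 at col 1 lands with bottom-row=7; cleared 0 line(s) (total 0); column heights now [0 8 9 9 0], max=9
Drop 5: J rot2 at col 1 lands with bottom-row=9; cleared 0 line(s) (total 0); column heights now [0 11 11 11 0], max=11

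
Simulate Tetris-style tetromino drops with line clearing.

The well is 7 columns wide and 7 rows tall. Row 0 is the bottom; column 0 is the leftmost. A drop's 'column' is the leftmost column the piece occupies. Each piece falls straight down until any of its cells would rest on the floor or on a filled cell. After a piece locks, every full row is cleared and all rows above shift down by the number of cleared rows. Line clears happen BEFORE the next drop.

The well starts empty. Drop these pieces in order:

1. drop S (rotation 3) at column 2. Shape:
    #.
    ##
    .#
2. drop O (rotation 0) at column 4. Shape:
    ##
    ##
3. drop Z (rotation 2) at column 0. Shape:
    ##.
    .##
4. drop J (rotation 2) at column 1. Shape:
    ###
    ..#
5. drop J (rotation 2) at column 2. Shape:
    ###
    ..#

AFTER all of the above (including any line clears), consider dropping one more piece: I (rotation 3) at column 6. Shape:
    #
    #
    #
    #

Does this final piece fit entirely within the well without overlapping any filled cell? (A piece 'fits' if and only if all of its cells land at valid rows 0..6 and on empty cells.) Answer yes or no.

Answer: yes

Derivation:
Drop 1: S rot3 at col 2 lands with bottom-row=0; cleared 0 line(s) (total 0); column heights now [0 0 3 2 0 0 0], max=3
Drop 2: O rot0 at col 4 lands with bottom-row=0; cleared 0 line(s) (total 0); column heights now [0 0 3 2 2 2 0], max=3
Drop 3: Z rot2 at col 0 lands with bottom-row=3; cleared 0 line(s) (total 0); column heights now [5 5 4 2 2 2 0], max=5
Drop 4: J rot2 at col 1 lands with bottom-row=4; cleared 0 line(s) (total 0); column heights now [5 6 6 6 2 2 0], max=6
Drop 5: J rot2 at col 2 lands with bottom-row=5; cleared 0 line(s) (total 0); column heights now [5 6 7 7 7 2 0], max=7
Test piece I rot3 at col 6 (width 1): heights before test = [5 6 7 7 7 2 0]; fits = True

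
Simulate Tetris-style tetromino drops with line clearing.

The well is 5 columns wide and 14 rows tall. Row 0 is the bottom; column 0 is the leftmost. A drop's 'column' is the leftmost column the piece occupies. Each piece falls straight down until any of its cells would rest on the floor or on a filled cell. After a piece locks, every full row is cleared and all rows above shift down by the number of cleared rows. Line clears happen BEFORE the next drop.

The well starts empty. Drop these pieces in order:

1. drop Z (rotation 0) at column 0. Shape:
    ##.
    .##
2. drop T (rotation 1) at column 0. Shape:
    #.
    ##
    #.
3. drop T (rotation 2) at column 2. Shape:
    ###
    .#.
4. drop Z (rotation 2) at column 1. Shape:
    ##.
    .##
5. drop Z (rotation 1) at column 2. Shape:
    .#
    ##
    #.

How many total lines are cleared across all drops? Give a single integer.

Drop 1: Z rot0 at col 0 lands with bottom-row=0; cleared 0 line(s) (total 0); column heights now [2 2 1 0 0], max=2
Drop 2: T rot1 at col 0 lands with bottom-row=2; cleared 0 line(s) (total 0); column heights now [5 4 1 0 0], max=5
Drop 3: T rot2 at col 2 lands with bottom-row=0; cleared 1 line(s) (total 1); column heights now [4 3 1 1 0], max=4
Drop 4: Z rot2 at col 1 lands with bottom-row=2; cleared 0 line(s) (total 1); column heights now [4 4 4 3 0], max=4
Drop 5: Z rot1 at col 2 lands with bottom-row=4; cleared 0 line(s) (total 1); column heights now [4 4 6 7 0], max=7

Answer: 1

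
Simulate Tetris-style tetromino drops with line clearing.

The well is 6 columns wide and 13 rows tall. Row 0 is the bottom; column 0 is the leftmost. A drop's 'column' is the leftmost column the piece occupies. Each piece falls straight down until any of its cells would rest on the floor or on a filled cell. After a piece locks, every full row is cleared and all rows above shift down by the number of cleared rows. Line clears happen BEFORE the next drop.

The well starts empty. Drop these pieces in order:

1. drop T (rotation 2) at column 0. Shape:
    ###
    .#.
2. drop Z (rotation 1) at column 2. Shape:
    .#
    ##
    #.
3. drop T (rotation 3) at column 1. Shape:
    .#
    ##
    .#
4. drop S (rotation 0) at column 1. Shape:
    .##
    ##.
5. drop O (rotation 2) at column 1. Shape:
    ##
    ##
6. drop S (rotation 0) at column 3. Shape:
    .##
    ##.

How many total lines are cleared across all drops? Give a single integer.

Drop 1: T rot2 at col 0 lands with bottom-row=0; cleared 0 line(s) (total 0); column heights now [2 2 2 0 0 0], max=2
Drop 2: Z rot1 at col 2 lands with bottom-row=2; cleared 0 line(s) (total 0); column heights now [2 2 4 5 0 0], max=5
Drop 3: T rot3 at col 1 lands with bottom-row=4; cleared 0 line(s) (total 0); column heights now [2 6 7 5 0 0], max=7
Drop 4: S rot0 at col 1 lands with bottom-row=7; cleared 0 line(s) (total 0); column heights now [2 8 9 9 0 0], max=9
Drop 5: O rot2 at col 1 lands with bottom-row=9; cleared 0 line(s) (total 0); column heights now [2 11 11 9 0 0], max=11
Drop 6: S rot0 at col 3 lands with bottom-row=9; cleared 0 line(s) (total 0); column heights now [2 11 11 10 11 11], max=11

Answer: 0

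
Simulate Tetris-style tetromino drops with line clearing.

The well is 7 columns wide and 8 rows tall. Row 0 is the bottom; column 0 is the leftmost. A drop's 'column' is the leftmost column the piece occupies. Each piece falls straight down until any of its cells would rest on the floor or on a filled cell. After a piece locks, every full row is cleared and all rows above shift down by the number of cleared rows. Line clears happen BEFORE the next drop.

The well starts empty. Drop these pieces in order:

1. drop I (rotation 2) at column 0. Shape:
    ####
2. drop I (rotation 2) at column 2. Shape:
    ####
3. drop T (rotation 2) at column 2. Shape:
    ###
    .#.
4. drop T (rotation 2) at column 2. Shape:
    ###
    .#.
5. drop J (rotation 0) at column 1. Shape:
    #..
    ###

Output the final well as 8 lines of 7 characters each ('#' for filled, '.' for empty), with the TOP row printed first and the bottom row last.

Drop 1: I rot2 at col 0 lands with bottom-row=0; cleared 0 line(s) (total 0); column heights now [1 1 1 1 0 0 0], max=1
Drop 2: I rot2 at col 2 lands with bottom-row=1; cleared 0 line(s) (total 0); column heights now [1 1 2 2 2 2 0], max=2
Drop 3: T rot2 at col 2 lands with bottom-row=2; cleared 0 line(s) (total 0); column heights now [1 1 4 4 4 2 0], max=4
Drop 4: T rot2 at col 2 lands with bottom-row=4; cleared 0 line(s) (total 0); column heights now [1 1 6 6 6 2 0], max=6
Drop 5: J rot0 at col 1 lands with bottom-row=6; cleared 0 line(s) (total 0); column heights now [1 8 7 7 6 2 0], max=8

Answer: .#.....
.###...
..###..
...#...
..###..
...#...
..####.
####...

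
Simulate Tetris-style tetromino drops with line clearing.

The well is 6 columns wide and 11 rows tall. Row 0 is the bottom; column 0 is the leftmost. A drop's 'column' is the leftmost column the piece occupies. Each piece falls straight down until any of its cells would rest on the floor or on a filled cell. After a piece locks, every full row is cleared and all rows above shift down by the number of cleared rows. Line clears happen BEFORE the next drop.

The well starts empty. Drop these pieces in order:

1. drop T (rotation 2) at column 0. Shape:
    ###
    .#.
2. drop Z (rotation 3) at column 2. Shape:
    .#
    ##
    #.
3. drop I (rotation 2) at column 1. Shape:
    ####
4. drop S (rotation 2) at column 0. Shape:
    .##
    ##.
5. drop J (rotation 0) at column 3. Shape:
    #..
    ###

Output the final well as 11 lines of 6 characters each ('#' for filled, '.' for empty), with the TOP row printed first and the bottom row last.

Drop 1: T rot2 at col 0 lands with bottom-row=0; cleared 0 line(s) (total 0); column heights now [2 2 2 0 0 0], max=2
Drop 2: Z rot3 at col 2 lands with bottom-row=2; cleared 0 line(s) (total 0); column heights now [2 2 4 5 0 0], max=5
Drop 3: I rot2 at col 1 lands with bottom-row=5; cleared 0 line(s) (total 0); column heights now [2 6 6 6 6 0], max=6
Drop 4: S rot2 at col 0 lands with bottom-row=6; cleared 0 line(s) (total 0); column heights now [7 8 8 6 6 0], max=8
Drop 5: J rot0 at col 3 lands with bottom-row=6; cleared 0 line(s) (total 0); column heights now [7 8 8 8 7 7], max=8

Answer: ......
......
......
.###..
##.###
.####.
...#..
..##..
..#...
###...
.#....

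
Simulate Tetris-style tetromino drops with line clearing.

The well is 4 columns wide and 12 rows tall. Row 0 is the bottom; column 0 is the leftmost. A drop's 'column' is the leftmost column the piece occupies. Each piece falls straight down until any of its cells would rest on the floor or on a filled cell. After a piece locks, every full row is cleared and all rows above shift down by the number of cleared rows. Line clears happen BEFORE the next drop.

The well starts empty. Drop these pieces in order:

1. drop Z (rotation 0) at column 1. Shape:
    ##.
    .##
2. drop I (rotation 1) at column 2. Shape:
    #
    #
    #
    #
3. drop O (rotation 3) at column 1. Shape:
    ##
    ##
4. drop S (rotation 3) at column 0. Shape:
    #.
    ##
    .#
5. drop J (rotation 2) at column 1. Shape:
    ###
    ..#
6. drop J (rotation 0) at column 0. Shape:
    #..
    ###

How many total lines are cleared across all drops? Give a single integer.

Drop 1: Z rot0 at col 1 lands with bottom-row=0; cleared 0 line(s) (total 0); column heights now [0 2 2 1], max=2
Drop 2: I rot1 at col 2 lands with bottom-row=2; cleared 0 line(s) (total 0); column heights now [0 2 6 1], max=6
Drop 3: O rot3 at col 1 lands with bottom-row=6; cleared 0 line(s) (total 0); column heights now [0 8 8 1], max=8
Drop 4: S rot3 at col 0 lands with bottom-row=8; cleared 0 line(s) (total 0); column heights now [11 10 8 1], max=11
Drop 5: J rot2 at col 1 lands with bottom-row=9; cleared 1 line(s) (total 1); column heights now [10 10 8 10], max=10
Drop 6: J rot0 at col 0 lands with bottom-row=10; cleared 0 line(s) (total 1); column heights now [12 11 11 10], max=12

Answer: 1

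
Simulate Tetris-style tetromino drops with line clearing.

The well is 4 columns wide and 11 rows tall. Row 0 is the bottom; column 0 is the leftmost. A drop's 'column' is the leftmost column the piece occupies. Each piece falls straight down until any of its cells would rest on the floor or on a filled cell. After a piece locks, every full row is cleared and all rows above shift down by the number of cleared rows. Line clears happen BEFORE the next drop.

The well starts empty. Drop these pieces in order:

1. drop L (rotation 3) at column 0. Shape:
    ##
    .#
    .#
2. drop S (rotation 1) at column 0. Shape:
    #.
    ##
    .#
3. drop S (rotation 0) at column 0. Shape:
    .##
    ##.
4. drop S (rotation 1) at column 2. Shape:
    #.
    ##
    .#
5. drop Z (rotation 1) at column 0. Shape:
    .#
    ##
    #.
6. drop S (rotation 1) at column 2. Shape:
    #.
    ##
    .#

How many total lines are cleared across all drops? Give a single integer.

Drop 1: L rot3 at col 0 lands with bottom-row=0; cleared 0 line(s) (total 0); column heights now [3 3 0 0], max=3
Drop 2: S rot1 at col 0 lands with bottom-row=3; cleared 0 line(s) (total 0); column heights now [6 5 0 0], max=6
Drop 3: S rot0 at col 0 lands with bottom-row=6; cleared 0 line(s) (total 0); column heights now [7 8 8 0], max=8
Drop 4: S rot1 at col 2 lands with bottom-row=7; cleared 0 line(s) (total 0); column heights now [7 8 10 9], max=10
Drop 5: Z rot1 at col 0 lands with bottom-row=7; cleared 2 line(s) (total 2); column heights now [7 8 8 0], max=8
Drop 6: S rot1 at col 2 lands with bottom-row=7; cleared 0 line(s) (total 2); column heights now [7 8 10 9], max=10

Answer: 2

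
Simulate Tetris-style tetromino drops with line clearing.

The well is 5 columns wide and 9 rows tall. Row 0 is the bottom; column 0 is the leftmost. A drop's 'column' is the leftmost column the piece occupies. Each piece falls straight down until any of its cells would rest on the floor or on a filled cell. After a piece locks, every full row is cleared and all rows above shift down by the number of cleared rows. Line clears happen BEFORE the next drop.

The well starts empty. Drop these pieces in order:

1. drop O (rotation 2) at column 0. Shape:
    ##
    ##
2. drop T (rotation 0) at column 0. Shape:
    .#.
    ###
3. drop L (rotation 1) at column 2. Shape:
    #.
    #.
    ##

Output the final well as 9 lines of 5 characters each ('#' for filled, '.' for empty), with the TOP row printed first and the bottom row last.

Drop 1: O rot2 at col 0 lands with bottom-row=0; cleared 0 line(s) (total 0); column heights now [2 2 0 0 0], max=2
Drop 2: T rot0 at col 0 lands with bottom-row=2; cleared 0 line(s) (total 0); column heights now [3 4 3 0 0], max=4
Drop 3: L rot1 at col 2 lands with bottom-row=3; cleared 0 line(s) (total 0); column heights now [3 4 6 4 0], max=6

Answer: .....
.....
.....
..#..
..#..
.###.
###..
##...
##...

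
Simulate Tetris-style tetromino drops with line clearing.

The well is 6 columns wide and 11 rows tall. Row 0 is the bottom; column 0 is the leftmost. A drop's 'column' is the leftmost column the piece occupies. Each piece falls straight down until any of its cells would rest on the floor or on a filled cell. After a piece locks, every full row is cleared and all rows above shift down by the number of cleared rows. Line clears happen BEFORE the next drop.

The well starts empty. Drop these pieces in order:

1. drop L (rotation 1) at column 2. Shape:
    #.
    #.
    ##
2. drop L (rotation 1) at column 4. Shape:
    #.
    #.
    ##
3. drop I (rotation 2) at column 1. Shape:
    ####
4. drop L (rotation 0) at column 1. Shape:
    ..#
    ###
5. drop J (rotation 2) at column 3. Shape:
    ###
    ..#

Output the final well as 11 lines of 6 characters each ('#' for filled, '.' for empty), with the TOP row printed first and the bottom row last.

Answer: ......
......
......
......
...###
...#.#
.###..
.####.
..#.#.
..#.#.
..####

Derivation:
Drop 1: L rot1 at col 2 lands with bottom-row=0; cleared 0 line(s) (total 0); column heights now [0 0 3 1 0 0], max=3
Drop 2: L rot1 at col 4 lands with bottom-row=0; cleared 0 line(s) (total 0); column heights now [0 0 3 1 3 1], max=3
Drop 3: I rot2 at col 1 lands with bottom-row=3; cleared 0 line(s) (total 0); column heights now [0 4 4 4 4 1], max=4
Drop 4: L rot0 at col 1 lands with bottom-row=4; cleared 0 line(s) (total 0); column heights now [0 5 5 6 4 1], max=6
Drop 5: J rot2 at col 3 lands with bottom-row=5; cleared 0 line(s) (total 0); column heights now [0 5 5 7 7 7], max=7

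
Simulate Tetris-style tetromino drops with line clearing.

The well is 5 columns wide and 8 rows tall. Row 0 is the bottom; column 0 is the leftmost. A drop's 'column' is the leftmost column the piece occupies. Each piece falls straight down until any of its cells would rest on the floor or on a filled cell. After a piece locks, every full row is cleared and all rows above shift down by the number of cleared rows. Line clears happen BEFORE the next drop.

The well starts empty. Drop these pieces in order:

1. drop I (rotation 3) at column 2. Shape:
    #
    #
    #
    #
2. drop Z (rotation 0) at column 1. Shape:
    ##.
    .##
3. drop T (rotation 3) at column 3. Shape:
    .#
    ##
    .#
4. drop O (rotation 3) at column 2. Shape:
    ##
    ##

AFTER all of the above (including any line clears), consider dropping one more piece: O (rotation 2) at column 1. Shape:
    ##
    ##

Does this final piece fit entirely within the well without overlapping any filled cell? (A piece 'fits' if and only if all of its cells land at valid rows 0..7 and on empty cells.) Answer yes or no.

Drop 1: I rot3 at col 2 lands with bottom-row=0; cleared 0 line(s) (total 0); column heights now [0 0 4 0 0], max=4
Drop 2: Z rot0 at col 1 lands with bottom-row=4; cleared 0 line(s) (total 0); column heights now [0 6 6 5 0], max=6
Drop 3: T rot3 at col 3 lands with bottom-row=4; cleared 0 line(s) (total 0); column heights now [0 6 6 6 7], max=7
Drop 4: O rot3 at col 2 lands with bottom-row=6; cleared 0 line(s) (total 0); column heights now [0 6 8 8 7], max=8
Test piece O rot2 at col 1 (width 2): heights before test = [0 6 8 8 7]; fits = False

Answer: no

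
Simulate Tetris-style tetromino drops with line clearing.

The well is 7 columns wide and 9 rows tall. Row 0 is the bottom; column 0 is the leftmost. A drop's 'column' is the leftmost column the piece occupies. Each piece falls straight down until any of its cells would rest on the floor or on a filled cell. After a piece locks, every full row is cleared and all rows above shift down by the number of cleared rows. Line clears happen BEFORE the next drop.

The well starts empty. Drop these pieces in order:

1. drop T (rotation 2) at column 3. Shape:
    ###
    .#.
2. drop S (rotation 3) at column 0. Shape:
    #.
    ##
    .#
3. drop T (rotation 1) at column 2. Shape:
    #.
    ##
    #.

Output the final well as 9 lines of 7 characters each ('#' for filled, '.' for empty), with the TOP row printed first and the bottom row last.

Answer: .......
.......
.......
.......
.......
..#....
#.##...
######.
.#..#..

Derivation:
Drop 1: T rot2 at col 3 lands with bottom-row=0; cleared 0 line(s) (total 0); column heights now [0 0 0 2 2 2 0], max=2
Drop 2: S rot3 at col 0 lands with bottom-row=0; cleared 0 line(s) (total 0); column heights now [3 2 0 2 2 2 0], max=3
Drop 3: T rot1 at col 2 lands with bottom-row=1; cleared 0 line(s) (total 0); column heights now [3 2 4 3 2 2 0], max=4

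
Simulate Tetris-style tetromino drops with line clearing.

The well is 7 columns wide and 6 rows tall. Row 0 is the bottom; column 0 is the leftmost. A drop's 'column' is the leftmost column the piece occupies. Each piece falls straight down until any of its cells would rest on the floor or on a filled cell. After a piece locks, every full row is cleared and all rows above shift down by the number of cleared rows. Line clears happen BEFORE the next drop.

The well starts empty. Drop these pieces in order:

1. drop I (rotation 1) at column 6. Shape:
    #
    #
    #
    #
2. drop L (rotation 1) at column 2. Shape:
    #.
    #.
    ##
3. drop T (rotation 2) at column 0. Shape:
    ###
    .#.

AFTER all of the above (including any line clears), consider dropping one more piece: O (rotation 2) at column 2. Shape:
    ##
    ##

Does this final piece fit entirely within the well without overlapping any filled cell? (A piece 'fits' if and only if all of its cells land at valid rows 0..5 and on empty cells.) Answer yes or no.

Answer: yes

Derivation:
Drop 1: I rot1 at col 6 lands with bottom-row=0; cleared 0 line(s) (total 0); column heights now [0 0 0 0 0 0 4], max=4
Drop 2: L rot1 at col 2 lands with bottom-row=0; cleared 0 line(s) (total 0); column heights now [0 0 3 1 0 0 4], max=4
Drop 3: T rot2 at col 0 lands with bottom-row=2; cleared 0 line(s) (total 0); column heights now [4 4 4 1 0 0 4], max=4
Test piece O rot2 at col 2 (width 2): heights before test = [4 4 4 1 0 0 4]; fits = True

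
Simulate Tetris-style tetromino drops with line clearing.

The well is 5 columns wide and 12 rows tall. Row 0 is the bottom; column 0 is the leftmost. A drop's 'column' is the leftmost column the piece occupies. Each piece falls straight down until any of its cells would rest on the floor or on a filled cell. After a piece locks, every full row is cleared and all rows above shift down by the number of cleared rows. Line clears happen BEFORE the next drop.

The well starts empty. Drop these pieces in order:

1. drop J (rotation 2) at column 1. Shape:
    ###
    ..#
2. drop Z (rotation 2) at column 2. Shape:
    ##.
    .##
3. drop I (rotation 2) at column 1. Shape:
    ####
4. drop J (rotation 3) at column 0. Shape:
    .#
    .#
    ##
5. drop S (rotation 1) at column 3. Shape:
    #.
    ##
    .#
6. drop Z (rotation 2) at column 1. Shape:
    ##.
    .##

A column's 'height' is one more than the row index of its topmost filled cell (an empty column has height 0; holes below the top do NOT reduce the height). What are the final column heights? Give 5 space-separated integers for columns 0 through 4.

Drop 1: J rot2 at col 1 lands with bottom-row=0; cleared 0 line(s) (total 0); column heights now [0 2 2 2 0], max=2
Drop 2: Z rot2 at col 2 lands with bottom-row=2; cleared 0 line(s) (total 0); column heights now [0 2 4 4 3], max=4
Drop 3: I rot2 at col 1 lands with bottom-row=4; cleared 0 line(s) (total 0); column heights now [0 5 5 5 5], max=5
Drop 4: J rot3 at col 0 lands with bottom-row=5; cleared 0 line(s) (total 0); column heights now [6 8 5 5 5], max=8
Drop 5: S rot1 at col 3 lands with bottom-row=5; cleared 0 line(s) (total 0); column heights now [6 8 5 8 7], max=8
Drop 6: Z rot2 at col 1 lands with bottom-row=8; cleared 0 line(s) (total 0); column heights now [6 10 10 9 7], max=10

Answer: 6 10 10 9 7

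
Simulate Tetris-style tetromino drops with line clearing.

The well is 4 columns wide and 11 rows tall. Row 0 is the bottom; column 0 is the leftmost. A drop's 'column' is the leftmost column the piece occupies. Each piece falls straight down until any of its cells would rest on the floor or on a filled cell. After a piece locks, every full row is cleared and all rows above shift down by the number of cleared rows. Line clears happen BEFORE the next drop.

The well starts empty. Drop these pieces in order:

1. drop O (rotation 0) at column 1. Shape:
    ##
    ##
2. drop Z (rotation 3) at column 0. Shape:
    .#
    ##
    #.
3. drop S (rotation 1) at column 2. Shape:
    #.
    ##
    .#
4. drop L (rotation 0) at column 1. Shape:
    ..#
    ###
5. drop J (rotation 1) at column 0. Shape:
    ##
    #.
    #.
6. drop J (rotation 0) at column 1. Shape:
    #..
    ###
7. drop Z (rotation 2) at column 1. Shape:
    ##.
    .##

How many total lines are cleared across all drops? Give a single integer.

Drop 1: O rot0 at col 1 lands with bottom-row=0; cleared 0 line(s) (total 0); column heights now [0 2 2 0], max=2
Drop 2: Z rot3 at col 0 lands with bottom-row=1; cleared 0 line(s) (total 0); column heights now [3 4 2 0], max=4
Drop 3: S rot1 at col 2 lands with bottom-row=1; cleared 2 line(s) (total 2); column heights now [0 2 2 0], max=2
Drop 4: L rot0 at col 1 lands with bottom-row=2; cleared 0 line(s) (total 2); column heights now [0 3 3 4], max=4
Drop 5: J rot1 at col 0 lands with bottom-row=1; cleared 1 line(s) (total 3); column heights now [3 3 2 3], max=3
Drop 6: J rot0 at col 1 lands with bottom-row=3; cleared 0 line(s) (total 3); column heights now [3 5 4 4], max=5
Drop 7: Z rot2 at col 1 lands with bottom-row=4; cleared 0 line(s) (total 3); column heights now [3 6 6 5], max=6

Answer: 3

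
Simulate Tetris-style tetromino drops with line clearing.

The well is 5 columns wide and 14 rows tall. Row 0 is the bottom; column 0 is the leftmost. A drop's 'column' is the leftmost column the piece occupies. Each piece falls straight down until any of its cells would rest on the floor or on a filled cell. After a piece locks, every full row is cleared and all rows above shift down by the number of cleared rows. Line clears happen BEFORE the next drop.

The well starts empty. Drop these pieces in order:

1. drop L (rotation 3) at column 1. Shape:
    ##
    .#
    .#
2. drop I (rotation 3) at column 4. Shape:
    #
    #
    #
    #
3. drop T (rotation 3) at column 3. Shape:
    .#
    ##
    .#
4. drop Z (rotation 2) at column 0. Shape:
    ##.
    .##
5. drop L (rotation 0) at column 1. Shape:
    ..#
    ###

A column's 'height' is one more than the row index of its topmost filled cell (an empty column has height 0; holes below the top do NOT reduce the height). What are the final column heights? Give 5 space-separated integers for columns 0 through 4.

Answer: 5 7 7 8 7

Derivation:
Drop 1: L rot3 at col 1 lands with bottom-row=0; cleared 0 line(s) (total 0); column heights now [0 3 3 0 0], max=3
Drop 2: I rot3 at col 4 lands with bottom-row=0; cleared 0 line(s) (total 0); column heights now [0 3 3 0 4], max=4
Drop 3: T rot3 at col 3 lands with bottom-row=4; cleared 0 line(s) (total 0); column heights now [0 3 3 6 7], max=7
Drop 4: Z rot2 at col 0 lands with bottom-row=3; cleared 0 line(s) (total 0); column heights now [5 5 4 6 7], max=7
Drop 5: L rot0 at col 1 lands with bottom-row=6; cleared 0 line(s) (total 0); column heights now [5 7 7 8 7], max=8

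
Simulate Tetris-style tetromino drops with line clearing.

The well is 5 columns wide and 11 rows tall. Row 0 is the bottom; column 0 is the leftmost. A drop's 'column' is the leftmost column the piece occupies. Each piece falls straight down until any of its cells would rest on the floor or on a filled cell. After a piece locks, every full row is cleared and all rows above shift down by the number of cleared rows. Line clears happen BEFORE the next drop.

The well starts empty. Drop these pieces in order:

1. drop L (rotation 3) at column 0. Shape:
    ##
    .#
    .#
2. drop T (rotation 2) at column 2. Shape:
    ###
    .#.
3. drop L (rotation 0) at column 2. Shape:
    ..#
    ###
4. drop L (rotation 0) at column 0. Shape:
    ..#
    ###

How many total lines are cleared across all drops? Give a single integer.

Drop 1: L rot3 at col 0 lands with bottom-row=0; cleared 0 line(s) (total 0); column heights now [3 3 0 0 0], max=3
Drop 2: T rot2 at col 2 lands with bottom-row=0; cleared 0 line(s) (total 0); column heights now [3 3 2 2 2], max=3
Drop 3: L rot0 at col 2 lands with bottom-row=2; cleared 1 line(s) (total 1); column heights now [0 2 2 2 3], max=3
Drop 4: L rot0 at col 0 lands with bottom-row=2; cleared 0 line(s) (total 1); column heights now [3 3 4 2 3], max=4

Answer: 1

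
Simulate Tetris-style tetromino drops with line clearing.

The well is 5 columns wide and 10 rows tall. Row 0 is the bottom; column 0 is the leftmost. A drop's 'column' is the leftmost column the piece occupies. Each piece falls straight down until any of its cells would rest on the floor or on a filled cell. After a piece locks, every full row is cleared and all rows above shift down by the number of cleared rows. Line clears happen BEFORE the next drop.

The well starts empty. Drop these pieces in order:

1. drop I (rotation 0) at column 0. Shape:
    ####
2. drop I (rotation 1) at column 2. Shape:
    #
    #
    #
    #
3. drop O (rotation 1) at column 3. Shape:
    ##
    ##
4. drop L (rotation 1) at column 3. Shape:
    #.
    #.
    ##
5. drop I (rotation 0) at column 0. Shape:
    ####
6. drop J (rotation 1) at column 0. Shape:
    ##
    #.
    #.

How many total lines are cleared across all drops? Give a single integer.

Drop 1: I rot0 at col 0 lands with bottom-row=0; cleared 0 line(s) (total 0); column heights now [1 1 1 1 0], max=1
Drop 2: I rot1 at col 2 lands with bottom-row=1; cleared 0 line(s) (total 0); column heights now [1 1 5 1 0], max=5
Drop 3: O rot1 at col 3 lands with bottom-row=1; cleared 0 line(s) (total 0); column heights now [1 1 5 3 3], max=5
Drop 4: L rot1 at col 3 lands with bottom-row=3; cleared 0 line(s) (total 0); column heights now [1 1 5 6 4], max=6
Drop 5: I rot0 at col 0 lands with bottom-row=6; cleared 0 line(s) (total 0); column heights now [7 7 7 7 4], max=7
Drop 6: J rot1 at col 0 lands with bottom-row=7; cleared 0 line(s) (total 0); column heights now [10 10 7 7 4], max=10

Answer: 0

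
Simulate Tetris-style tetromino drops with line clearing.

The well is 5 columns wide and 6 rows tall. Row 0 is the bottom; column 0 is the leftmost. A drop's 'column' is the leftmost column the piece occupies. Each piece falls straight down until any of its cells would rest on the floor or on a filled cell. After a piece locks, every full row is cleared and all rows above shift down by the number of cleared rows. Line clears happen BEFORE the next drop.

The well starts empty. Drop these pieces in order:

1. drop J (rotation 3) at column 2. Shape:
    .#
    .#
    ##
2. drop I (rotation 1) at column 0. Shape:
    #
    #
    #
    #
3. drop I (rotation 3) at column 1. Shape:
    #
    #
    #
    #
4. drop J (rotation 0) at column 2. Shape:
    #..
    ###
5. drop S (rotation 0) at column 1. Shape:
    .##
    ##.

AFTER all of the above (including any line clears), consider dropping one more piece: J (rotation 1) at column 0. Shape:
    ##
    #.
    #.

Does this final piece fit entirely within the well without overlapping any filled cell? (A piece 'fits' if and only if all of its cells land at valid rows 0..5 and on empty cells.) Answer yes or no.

Answer: yes

Derivation:
Drop 1: J rot3 at col 2 lands with bottom-row=0; cleared 0 line(s) (total 0); column heights now [0 0 1 3 0], max=3
Drop 2: I rot1 at col 0 lands with bottom-row=0; cleared 0 line(s) (total 0); column heights now [4 0 1 3 0], max=4
Drop 3: I rot3 at col 1 lands with bottom-row=0; cleared 0 line(s) (total 0); column heights now [4 4 1 3 0], max=4
Drop 4: J rot0 at col 2 lands with bottom-row=3; cleared 1 line(s) (total 1); column heights now [3 3 4 3 0], max=4
Drop 5: S rot0 at col 1 lands with bottom-row=4; cleared 0 line(s) (total 1); column heights now [3 5 6 6 0], max=6
Test piece J rot1 at col 0 (width 2): heights before test = [3 5 6 6 0]; fits = True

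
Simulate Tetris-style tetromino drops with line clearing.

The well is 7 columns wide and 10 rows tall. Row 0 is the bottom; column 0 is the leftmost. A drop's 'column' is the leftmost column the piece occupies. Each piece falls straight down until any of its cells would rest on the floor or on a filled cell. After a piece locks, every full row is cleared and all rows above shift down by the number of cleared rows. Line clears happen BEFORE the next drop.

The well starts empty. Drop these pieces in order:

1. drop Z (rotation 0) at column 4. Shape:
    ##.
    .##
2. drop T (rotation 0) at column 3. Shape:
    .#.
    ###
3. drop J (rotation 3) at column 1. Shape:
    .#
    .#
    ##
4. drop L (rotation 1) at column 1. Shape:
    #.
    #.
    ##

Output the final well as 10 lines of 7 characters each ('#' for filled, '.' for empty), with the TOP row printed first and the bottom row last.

Drop 1: Z rot0 at col 4 lands with bottom-row=0; cleared 0 line(s) (total 0); column heights now [0 0 0 0 2 2 1], max=2
Drop 2: T rot0 at col 3 lands with bottom-row=2; cleared 0 line(s) (total 0); column heights now [0 0 0 3 4 3 1], max=4
Drop 3: J rot3 at col 1 lands with bottom-row=0; cleared 0 line(s) (total 0); column heights now [0 1 3 3 4 3 1], max=4
Drop 4: L rot1 at col 1 lands with bottom-row=3; cleared 0 line(s) (total 0); column heights now [0 6 4 3 4 3 1], max=6

Answer: .......
.......
.......
.......
.#.....
.#.....
.##.#..
..####.
..#.##.
.##..##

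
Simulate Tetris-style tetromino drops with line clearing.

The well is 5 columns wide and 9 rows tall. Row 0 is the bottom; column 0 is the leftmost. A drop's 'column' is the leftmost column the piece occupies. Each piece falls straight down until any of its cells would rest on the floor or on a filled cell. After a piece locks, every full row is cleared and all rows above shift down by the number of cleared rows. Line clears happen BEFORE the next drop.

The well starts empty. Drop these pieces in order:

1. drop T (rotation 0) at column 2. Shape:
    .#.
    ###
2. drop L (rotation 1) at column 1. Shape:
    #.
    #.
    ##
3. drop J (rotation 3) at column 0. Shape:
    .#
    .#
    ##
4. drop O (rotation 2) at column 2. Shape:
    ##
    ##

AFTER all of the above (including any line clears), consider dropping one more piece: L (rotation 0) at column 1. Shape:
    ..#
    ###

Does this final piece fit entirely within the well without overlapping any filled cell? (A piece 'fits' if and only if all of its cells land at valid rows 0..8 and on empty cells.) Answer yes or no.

Drop 1: T rot0 at col 2 lands with bottom-row=0; cleared 0 line(s) (total 0); column heights now [0 0 1 2 1], max=2
Drop 2: L rot1 at col 1 lands with bottom-row=1; cleared 0 line(s) (total 0); column heights now [0 4 2 2 1], max=4
Drop 3: J rot3 at col 0 lands with bottom-row=4; cleared 0 line(s) (total 0); column heights now [5 7 2 2 1], max=7
Drop 4: O rot2 at col 2 lands with bottom-row=2; cleared 0 line(s) (total 0); column heights now [5 7 4 4 1], max=7
Test piece L rot0 at col 1 (width 3): heights before test = [5 7 4 4 1]; fits = True

Answer: yes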